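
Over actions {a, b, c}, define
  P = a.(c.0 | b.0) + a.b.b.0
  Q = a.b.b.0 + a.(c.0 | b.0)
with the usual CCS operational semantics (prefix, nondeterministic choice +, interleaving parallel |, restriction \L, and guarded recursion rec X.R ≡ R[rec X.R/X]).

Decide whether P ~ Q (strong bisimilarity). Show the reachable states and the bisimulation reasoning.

bisimilar

Reachable graph of P (8 states):
  p0 = a.(c.0 | b.0) + a.b.b.0 has moves --a--▸ p1, --a--▸ p2
  p1 = b.b.0 has moves --b--▸ p3
  p2 = c.0 | b.0 has moves --b--▸ p4, --c--▸ p5
  p3 = b.0 has moves --b--▸ p6
  p4 = c.0 | 0 has moves --c--▸ p7
  p5 = 0 | b.0 has moves --b--▸ p7
  p6 = 0 has moves ∅
  p7 = 0 | 0 has moves ∅
Reachable graph of Q (8 states):
  q0 = a.b.b.0 + a.(c.0 | b.0) has moves --a--▸ q1, --a--▸ q2
  q1 = b.b.0 has moves --b--▸ q3
  q2 = c.0 | b.0 has moves --b--▸ q4, --c--▸ q5
  q3 = b.0 has moves --b--▸ q6
  q4 = c.0 | 0 has moves --c--▸ q7
  q5 = 0 | b.0 has moves --b--▸ q7
  q6 = 0 has moves ∅
  q7 = 0 | 0 has moves ∅
Coarsest stable partition (strong bisimilarity classes):
  B0 = {p0, q0}
  B1 = {p2, q2}
  B2 = {p3, p5, q3, q5}
  B3 = {p6, p7, q6, q7}
  B4 = {p4, q4}
  B5 = {p1, q1}
p0 ∈ B0, q0 ∈ B0 → same block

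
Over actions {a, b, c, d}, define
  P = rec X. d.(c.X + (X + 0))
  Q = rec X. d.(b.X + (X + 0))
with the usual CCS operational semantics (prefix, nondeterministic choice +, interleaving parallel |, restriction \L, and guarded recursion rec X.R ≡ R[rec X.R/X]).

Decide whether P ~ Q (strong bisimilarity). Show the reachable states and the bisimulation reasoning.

P's transition system — 2 states:
  p0 = rec X. d.(c.X + (X + 0)) has moves --d--▸ p1
  p1 = c.(rec X. d.(c.X + (X + 0))) + ((rec X. d.(c.X + (X + 0))) + 0) has moves --c--▸ p0, --d--▸ p1
Q's transition system — 2 states:
  q0 = rec X. d.(b.X + (X + 0)) has moves --d--▸ q1
  q1 = b.(rec X. d.(b.X + (X + 0))) + ((rec X. d.(b.X + (X + 0))) + 0) has moves --b--▸ q0, --d--▸ q1
Bisimilarity quotient blocks:
  B0 = {p0}
  B1 = {p1}
  B2 = {q0}
  B3 = {q1}
p0 ∈ B0, q0 ∈ B2 → different blocks

NO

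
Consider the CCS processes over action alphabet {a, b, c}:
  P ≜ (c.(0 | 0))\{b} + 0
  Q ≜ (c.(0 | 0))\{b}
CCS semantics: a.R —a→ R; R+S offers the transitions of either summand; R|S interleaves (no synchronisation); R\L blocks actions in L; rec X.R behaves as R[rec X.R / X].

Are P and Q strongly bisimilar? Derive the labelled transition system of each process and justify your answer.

LTS(P): 2 reachable states
  s0 = (c.(0 | 0))\{b} + 0 → -c-> s1
  s1 = (0 | 0)\{b} → stopped
LTS(Q): 2 reachable states
  t0 = (c.(0 | 0))\{b} → -c-> t1
  t1 = (0 | 0)\{b} → stopped
Partition-refinement fixed point:
  B0 = {s0, t0}
  B1 = {s1, t1}
s0 ∈ B0, t0 ∈ B0 → same block

YES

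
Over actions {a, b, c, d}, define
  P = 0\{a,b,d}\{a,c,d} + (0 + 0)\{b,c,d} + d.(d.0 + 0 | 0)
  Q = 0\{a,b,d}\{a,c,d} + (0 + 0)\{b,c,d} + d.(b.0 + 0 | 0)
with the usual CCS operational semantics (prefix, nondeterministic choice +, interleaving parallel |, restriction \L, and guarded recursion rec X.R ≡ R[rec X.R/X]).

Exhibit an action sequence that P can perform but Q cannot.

LTS(P): 3 reachable states
  p0 = 0\{a,b,d}\{a,c,d} + (0 + 0)\{b,c,d} + d.(d.0 + 0 | 0) → --d--▸ p1
  p1 = d.0 + 0 | 0 → --d--▸ p2
  p2 = 0 → ∅
LTS(Q): 3 reachable states
  q0 = 0\{a,b,d}\{a,c,d} + (0 + 0)\{b,c,d} + d.(b.0 + 0 | 0) → --d--▸ q1
  q1 = b.0 + 0 | 0 → --b--▸ q2
  q2 = 0 → ∅
Executing dd from P (initial set {p0}):
  after d @ step 1: {p1}
  after d @ step 2: {p2}
  — P admits the full trace.
Executing dd from Q (initial set {q0}):
  after d @ step 1: {q1}
  after d @ step 2: no successor for Q

dd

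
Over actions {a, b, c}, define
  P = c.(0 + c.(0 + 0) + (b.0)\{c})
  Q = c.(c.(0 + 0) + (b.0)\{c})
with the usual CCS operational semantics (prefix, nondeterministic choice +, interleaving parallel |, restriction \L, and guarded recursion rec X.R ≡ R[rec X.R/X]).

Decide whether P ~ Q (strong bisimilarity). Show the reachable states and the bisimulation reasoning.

P ~ Q

P's transition system — 4 states:
  s0 = c.(0 + c.(0 + 0) + (b.0)\{c}) has moves =c=> s1
  s1 = 0 + c.(0 + 0) + (b.0)\{c} has moves =b=> s2, =c=> s3
  s2 = 0\{c} has moves (no moves)
  s3 = 0 + 0 has moves (no moves)
Q's transition system — 4 states:
  t0 = c.(c.(0 + 0) + (b.0)\{c}) has moves =c=> t1
  t1 = c.(0 + 0) + (b.0)\{c} has moves =b=> t2, =c=> t3
  t2 = 0\{c} has moves (no moves)
  t3 = 0 + 0 has moves (no moves)
Coarsest stable partition (strong bisimilarity classes):
  B0 = {s0, t0}
  B1 = {s1, t1}
  B2 = {s2, s3, t2, t3}
s0 ∈ B0, t0 ∈ B0 → same block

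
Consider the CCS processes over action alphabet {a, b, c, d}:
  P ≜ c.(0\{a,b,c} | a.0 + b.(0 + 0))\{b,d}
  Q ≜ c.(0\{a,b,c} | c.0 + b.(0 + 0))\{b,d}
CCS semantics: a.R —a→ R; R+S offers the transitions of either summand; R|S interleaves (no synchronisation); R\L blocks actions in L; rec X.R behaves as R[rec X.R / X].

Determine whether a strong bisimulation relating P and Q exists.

NO

Reachable graph of P (3 states):
  u0 = c.(0\{a,b,c} | a.0 + b.(0 + 0))\{b,d} ⊢ --c--▸ u1
  u1 = (0\{a,b,c} | a.0 + b.(0 + 0))\{b,d} ⊢ --a--▸ u2
  u2 = (0\{a,b,c} | 0)\{b,d} ⊢ (no moves)
Reachable graph of Q (3 states):
  v0 = c.(0\{a,b,c} | c.0 + b.(0 + 0))\{b,d} ⊢ --c--▸ v1
  v1 = (0\{a,b,c} | c.0 + b.(0 + 0))\{b,d} ⊢ --c--▸ v2
  v2 = (0\{a,b,c} | 0)\{b,d} ⊢ (no moves)
Coarsest stable partition (strong bisimilarity classes):
  B0 = {u0}
  B1 = {u1}
  B2 = {u2, v2}
  B3 = {v0}
  B4 = {v1}
u0 ∈ B0, v0 ∈ B3 → different blocks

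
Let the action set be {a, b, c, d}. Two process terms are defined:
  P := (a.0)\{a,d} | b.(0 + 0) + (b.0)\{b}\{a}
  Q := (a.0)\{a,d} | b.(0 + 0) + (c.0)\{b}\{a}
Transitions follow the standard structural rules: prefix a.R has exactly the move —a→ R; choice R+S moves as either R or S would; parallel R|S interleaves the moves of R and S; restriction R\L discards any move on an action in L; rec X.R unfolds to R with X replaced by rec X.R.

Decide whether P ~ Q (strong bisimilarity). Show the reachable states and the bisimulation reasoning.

LTS(P): 2 reachable states
  s0 = (a.0)\{a,d} | b.(0 + 0) + (b.0)\{b}\{a} :: -b-> s1
  s1 = (a.0)\{a,d} | (0 + 0) :: (no moves)
LTS(Q): 3 reachable states
  t0 = (a.0)\{a,d} | b.(0 + 0) + (c.0)\{b}\{a} :: -b-> t1, -c-> t2
  t1 = (a.0)\{a,d} | (0 + 0) :: (no moves)
  t2 = 0\{b}\{a} :: (no moves)
Coarsest stable partition (strong bisimilarity classes):
  B0 = {s0}
  B1 = {s1, t1, t2}
  B2 = {t0}
s0 ∈ B0, t0 ∈ B2 → different blocks

NO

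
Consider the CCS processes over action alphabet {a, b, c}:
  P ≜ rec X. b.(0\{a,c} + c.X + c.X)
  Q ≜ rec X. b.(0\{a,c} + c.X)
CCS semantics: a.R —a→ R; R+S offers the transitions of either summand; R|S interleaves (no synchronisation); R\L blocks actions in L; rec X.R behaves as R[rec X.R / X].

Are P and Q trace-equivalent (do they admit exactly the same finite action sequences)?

P's transition system — 2 states:
  u0 = rec X. b.(0\{a,c} + c.X + c.X) ⊢ ··b··> u1
  u1 = 0\{a,c} + c.(rec X. b.(0\{a,c} + c.X + c.X)) + c.(rec X. b.(0\{a,c} + c.X + c.X)) ⊢ ··c··> u0
Q's transition system — 2 states:
  v0 = rec X. b.(0\{a,c} + c.X) ⊢ ··b··> v1
  v1 = 0\{a,c} + c.(rec X. b.(0\{a,c} + c.X)) ⊢ ··c··> v0
Coarsest stable partition (strong bisimilarity classes):
  B0 = {u0, v0}
  B1 = {u1, v1}
u0 ∈ B0, v0 ∈ B0 → same block
Bisimilar ⇒ trace-equivalent.

trace-equivalent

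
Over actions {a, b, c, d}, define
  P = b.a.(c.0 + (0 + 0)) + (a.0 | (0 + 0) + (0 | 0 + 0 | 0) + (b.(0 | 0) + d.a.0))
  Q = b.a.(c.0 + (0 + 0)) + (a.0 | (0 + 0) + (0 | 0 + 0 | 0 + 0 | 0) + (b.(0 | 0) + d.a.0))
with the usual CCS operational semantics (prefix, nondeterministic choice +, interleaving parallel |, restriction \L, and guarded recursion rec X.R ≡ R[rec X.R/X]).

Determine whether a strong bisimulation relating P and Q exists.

bisimilar

P's transition system — 7 states:
  p0 = b.a.(c.0 + (0 + 0)) + (a.0 | (0 + 0) + (0 | 0 + 0 | 0) + (b.(0 | 0) + d.a.0)) → —a→ p1, —b→ p2, —b→ p3, —d→ p4
  p1 = 0 | (0 + 0) → ∅
  p2 = 0 | 0 → ∅
  p3 = a.(c.0 + (0 + 0)) → —a→ p5
  p4 = a.0 → —a→ p6
  p5 = c.0 + (0 + 0) → —c→ p6
  p6 = 0 → ∅
Q's transition system — 7 states:
  q0 = b.a.(c.0 + (0 + 0)) + (a.0 | (0 + 0) + (0 | 0 + 0 | 0 + 0 | 0) + (b.(0 | 0) + d.a.0)) → —a→ q1, —b→ q2, —b→ q3, —d→ q4
  q1 = 0 | (0 + 0) → ∅
  q2 = 0 | 0 → ∅
  q3 = a.(c.0 + (0 + 0)) → —a→ q5
  q4 = a.0 → —a→ q6
  q5 = c.0 + (0 + 0) → —c→ q6
  q6 = 0 → ∅
Coarsest stable partition (strong bisimilarity classes):
  B0 = {p0, q0}
  B1 = {p4, q4}
  B2 = {p1, p2, p6, q1, q2, q6}
  B3 = {p3, q3}
  B4 = {p5, q5}
p0 ∈ B0, q0 ∈ B0 → same block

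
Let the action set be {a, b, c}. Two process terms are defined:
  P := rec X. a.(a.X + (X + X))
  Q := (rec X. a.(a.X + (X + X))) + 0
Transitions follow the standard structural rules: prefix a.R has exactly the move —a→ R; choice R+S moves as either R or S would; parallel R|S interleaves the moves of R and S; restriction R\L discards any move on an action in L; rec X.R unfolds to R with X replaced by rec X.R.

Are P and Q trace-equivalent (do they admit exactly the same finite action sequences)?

Reachable graph of P (2 states):
  s0 = rec X. a.(a.X + (X + X)) has moves —a→ s1
  s1 = a.(rec X. a.(a.X + (X + X))) + ((rec X. a.(a.X + (X + X))) + (rec X. a.(a.X + (X + X)))) has moves —a→ s0, —a→ s1
Reachable graph of Q (3 states):
  t0 = (rec X. a.(a.X + (X + X))) + 0 has moves —a→ t1
  t1 = a.(rec X. a.(a.X + (X + X))) + ((rec X. a.(a.X + (X + X))) + (rec X. a.(a.X + (X + X)))) has moves —a→ t1, —a→ t2
  t2 = rec X. a.(a.X + (X + X)) has moves —a→ t1
Bisimilarity quotient blocks:
  B0 = {s0, s1, t0, t1, t2}
s0 ∈ B0, t0 ∈ B0 → same block
Bisimilar ⇒ trace-equivalent.

trace-equivalent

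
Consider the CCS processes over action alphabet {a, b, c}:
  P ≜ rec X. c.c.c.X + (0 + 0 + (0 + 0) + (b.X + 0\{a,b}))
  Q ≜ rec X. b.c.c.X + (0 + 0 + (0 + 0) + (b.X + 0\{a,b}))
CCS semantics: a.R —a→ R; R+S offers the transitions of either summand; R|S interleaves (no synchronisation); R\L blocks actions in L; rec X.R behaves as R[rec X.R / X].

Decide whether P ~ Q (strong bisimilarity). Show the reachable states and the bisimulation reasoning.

P's transition system — 3 states:
  u0 = rec X. c.c.c.X + (0 + 0 + (0 + 0) + (b.X + 0\{a,b})) → ··b··> u0, ··c··> u1
  u1 = c.c.(rec X. c.c.c.X + (0 + 0 + (0 + 0) + (b.X + 0\{a,b}))) → ··c··> u2
  u2 = c.(rec X. c.c.c.X + (0 + 0 + (0 + 0) + (b.X + 0\{a,b}))) → ··c··> u0
Q's transition system — 3 states:
  v0 = rec X. b.c.c.X + (0 + 0 + (0 + 0) + (b.X + 0\{a,b})) → ··b··> v0, ··b··> v1
  v1 = c.c.(rec X. b.c.c.X + (0 + 0 + (0 + 0) + (b.X + 0\{a,b}))) → ··c··> v2
  v2 = c.(rec X. b.c.c.X + (0 + 0 + (0 + 0) + (b.X + 0\{a,b}))) → ··c··> v0
Partition-refinement fixed point:
  B0 = {u0}
  B1 = {u1}
  B2 = {u2}
  B3 = {v0}
  B4 = {v1}
  B5 = {v2}
u0 ∈ B0, v0 ∈ B3 → different blocks

NO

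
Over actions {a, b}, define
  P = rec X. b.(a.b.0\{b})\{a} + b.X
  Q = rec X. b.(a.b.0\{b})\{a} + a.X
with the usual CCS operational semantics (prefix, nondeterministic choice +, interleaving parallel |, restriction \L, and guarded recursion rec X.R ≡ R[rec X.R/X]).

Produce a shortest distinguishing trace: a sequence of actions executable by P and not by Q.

bb

LTS(P): 2 reachable states
  p0 = rec X. b.(a.b.0\{b})\{a} + b.X has moves -b-> p0, -b-> p1
  p1 = (a.b.0\{b})\{a} has moves ∅
LTS(Q): 2 reachable states
  q0 = rec X. b.(a.b.0\{b})\{a} + a.X has moves -a-> q0, -b-> q1
  q1 = (a.b.0\{b})\{a} has moves ∅
Trace ⟨bb⟩ through P, begin at {p0}:
  [1] b ⇒ {p0, p1}
  [2] b ⇒ {p0, p1}
  P completes σ.
Trace ⟨bb⟩ through Q, begin at {q0}:
  [1] b ⇒ {q1}
  [2] b ⇒ ∅  — Q cannot continue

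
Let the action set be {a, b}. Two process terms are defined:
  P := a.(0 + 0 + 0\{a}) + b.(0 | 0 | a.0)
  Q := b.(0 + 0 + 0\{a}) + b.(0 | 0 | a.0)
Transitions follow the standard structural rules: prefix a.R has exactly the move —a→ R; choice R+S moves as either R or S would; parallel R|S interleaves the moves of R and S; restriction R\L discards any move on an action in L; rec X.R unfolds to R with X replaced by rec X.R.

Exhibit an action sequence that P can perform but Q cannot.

a

Reachable graph of P (4 states):
  m0 = a.(0 + 0 + 0\{a}) + b.(0 | 0 | a.0) has moves -a-> m1, -b-> m2
  m1 = 0 + 0 + 0\{a} has moves ∅
  m2 = 0 | 0 | a.0 has moves -a-> m3
  m3 = 0 | 0 | 0 has moves ∅
Reachable graph of Q (4 states):
  n0 = b.(0 + 0 + 0\{a}) + b.(0 | 0 | a.0) has moves -b-> n1, -b-> n2
  n1 = 0 + 0 + 0\{a} has moves ∅
  n2 = 0 | 0 | a.0 has moves -a-> n3
  n3 = 0 | 0 | 0 has moves ∅
Run σ = ⟨a⟩ on P: start {m0}
  [1] a ⇒ {m1}
  — P admits the full trace.
Run σ = ⟨a⟩ on Q: start {n0}
  [1] a ⇒ ∅ (Q stuck)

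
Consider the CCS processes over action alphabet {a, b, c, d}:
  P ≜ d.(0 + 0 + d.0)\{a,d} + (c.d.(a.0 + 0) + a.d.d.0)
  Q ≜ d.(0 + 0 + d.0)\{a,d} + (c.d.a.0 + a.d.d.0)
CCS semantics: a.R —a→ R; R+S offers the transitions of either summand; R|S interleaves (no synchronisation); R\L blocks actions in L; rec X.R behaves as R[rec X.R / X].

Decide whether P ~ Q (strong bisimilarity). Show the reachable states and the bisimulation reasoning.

bisimilar

LTS(P): 7 reachable states
  u0 = d.(0 + 0 + d.0)\{a,d} + (c.d.(a.0 + 0) + a.d.d.0) ⊢ —a→ u1, —c→ u2, —d→ u3
  u1 = d.d.0 ⊢ —d→ u4
  u2 = d.(a.0 + 0) ⊢ —d→ u5
  u3 = (0 + 0 + d.0)\{a,d} ⊢ deadlocked
  u4 = d.0 ⊢ —d→ u6
  u5 = a.0 + 0 ⊢ —a→ u6
  u6 = 0 ⊢ deadlocked
LTS(Q): 7 reachable states
  v0 = d.(0 + 0 + d.0)\{a,d} + (c.d.a.0 + a.d.d.0) ⊢ —a→ v1, —c→ v2, —d→ v3
  v1 = d.d.0 ⊢ —d→ v4
  v2 = d.a.0 ⊢ —d→ v5
  v3 = (0 + 0 + d.0)\{a,d} ⊢ deadlocked
  v4 = d.0 ⊢ —d→ v6
  v5 = a.0 ⊢ —a→ v6
  v6 = 0 ⊢ deadlocked
Bisimilarity quotient blocks:
  B0 = {u0, v0}
  B1 = {u3, u6, v3, v6}
  B2 = {u2, v2}
  B3 = {u5, v5}
  B4 = {u1, v1}
  B5 = {u4, v4}
u0 ∈ B0, v0 ∈ B0 → same block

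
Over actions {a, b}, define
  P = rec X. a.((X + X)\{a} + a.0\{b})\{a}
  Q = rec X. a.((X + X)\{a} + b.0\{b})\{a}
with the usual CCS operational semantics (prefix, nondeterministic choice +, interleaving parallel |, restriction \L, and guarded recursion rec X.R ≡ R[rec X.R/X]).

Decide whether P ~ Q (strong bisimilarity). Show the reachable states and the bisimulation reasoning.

not bisimilar

Reachable graph of P (2 states):
  s0 = rec X. a.((X + X)\{a} + a.0\{b})\{a} ⊢ --a--▸ s1
  s1 = (((rec X. a.((X + X)\{a} + a.0\{b})\{a}) + (rec X. a.((X + X)\{a} + a.0\{b})\{a}))\{a} + a.0\{b})\{a} ⊢ (no moves)
Reachable graph of Q (3 states):
  t0 = rec X. a.((X + X)\{a} + b.0\{b})\{a} ⊢ --a--▸ t1
  t1 = (((rec X. a.((X + X)\{a} + b.0\{b})\{a}) + (rec X. a.((X + X)\{a} + b.0\{b})\{a}))\{a} + b.0\{b})\{a} ⊢ --b--▸ t2
  t2 = 0\{b}\{a} ⊢ (no moves)
Bisimilarity quotient blocks:
  B0 = {s0}
  B1 = {s1, t2}
  B2 = {t0}
  B3 = {t1}
s0 ∈ B0, t0 ∈ B2 → different blocks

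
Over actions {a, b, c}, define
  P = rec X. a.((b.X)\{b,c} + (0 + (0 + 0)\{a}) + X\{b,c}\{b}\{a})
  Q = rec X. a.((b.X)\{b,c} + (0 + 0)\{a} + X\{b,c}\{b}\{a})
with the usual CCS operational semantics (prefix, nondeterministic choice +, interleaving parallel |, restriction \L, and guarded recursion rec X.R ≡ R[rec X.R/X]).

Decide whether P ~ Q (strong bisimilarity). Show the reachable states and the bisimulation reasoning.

LTS(P): 2 reachable states
  s0 = rec X. a.((b.X)\{b,c} + (0 + (0 + 0)\{a}) + X\{b,c}\{b}\{a}) → =a=> s1
  s1 = (b.(rec X. a.((b.X)\{b,c} + (0 + (0 + 0)\{a}) + X\{b,c}\{b}\{a})))\{b,c} + (0 + (0 + 0)\{a}) + (rec X. a.((b.X)\{b,c} + (0 + (0 + 0)\{a}) + X\{b,c}\{b}\{a}))\{b,c}\{b}\{a} → ·
LTS(Q): 2 reachable states
  t0 = rec X. a.((b.X)\{b,c} + (0 + 0)\{a} + X\{b,c}\{b}\{a}) → =a=> t1
  t1 = (b.(rec X. a.((b.X)\{b,c} + (0 + 0)\{a} + X\{b,c}\{b}\{a})))\{b,c} + (0 + 0)\{a} + (rec X. a.((b.X)\{b,c} + (0 + 0)\{a} + X\{b,c}\{b}\{a}))\{b,c}\{b}\{a} → ·
Bisimilarity quotient blocks:
  B0 = {s0, t0}
  B1 = {s1, t1}
s0 ∈ B0, t0 ∈ B0 → same block

P ~ Q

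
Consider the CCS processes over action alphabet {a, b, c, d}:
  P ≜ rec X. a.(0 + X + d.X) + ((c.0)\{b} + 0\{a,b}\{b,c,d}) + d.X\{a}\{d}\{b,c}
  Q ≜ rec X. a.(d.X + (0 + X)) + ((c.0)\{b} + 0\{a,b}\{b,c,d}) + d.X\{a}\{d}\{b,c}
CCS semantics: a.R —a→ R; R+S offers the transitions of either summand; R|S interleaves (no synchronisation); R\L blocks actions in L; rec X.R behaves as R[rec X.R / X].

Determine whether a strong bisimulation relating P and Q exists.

bisimilar

LTS(P): 4 reachable states
  s0 = rec X. a.(0 + X + d.X) + ((c.0)\{b} + 0\{a,b}\{b,c,d}) + d.X\{a}\{d}\{b,c} → --a--▸ s1, --c--▸ s2, --d--▸ s3
  s1 = 0 + (rec X. a.(0 + X + d.X) + ((c.0)\{b} + 0\{a,b}\{b,c,d}) + d.X\{a}\{d}\{b,c}) + d.(rec X. a.(0 + X + d.X) + ((c.0)\{b} + 0\{a,b}\{b,c,d}) + d.X\{a}\{d}\{b,c}) → --a--▸ s1, --c--▸ s2, --d--▸ s0, --d--▸ s3
  s2 = 0\{b} → (no moves)
  s3 = (rec X. a.(0 + X + d.X) + ((c.0)\{b} + 0\{a,b}\{b,c,d}) + d.X\{a}\{d}\{b,c})\{a}\{d}\{b,c} → (no moves)
LTS(Q): 4 reachable states
  t0 = rec X. a.(d.X + (0 + X)) + ((c.0)\{b} + 0\{a,b}\{b,c,d}) + d.X\{a}\{d}\{b,c} → --a--▸ t1, --c--▸ t2, --d--▸ t3
  t1 = d.(rec X. a.(d.X + (0 + X)) + ((c.0)\{b} + 0\{a,b}\{b,c,d}) + d.X\{a}\{d}\{b,c}) + (0 + (rec X. a.(d.X + (0 + X)) + ((c.0)\{b} + 0\{a,b}\{b,c,d}) + d.X\{a}\{d}\{b,c})) → --a--▸ t1, --c--▸ t2, --d--▸ t0, --d--▸ t3
  t2 = 0\{b} → (no moves)
  t3 = (rec X. a.(d.X + (0 + X)) + ((c.0)\{b} + 0\{a,b}\{b,c,d}) + d.X\{a}\{d}\{b,c})\{a}\{d}\{b,c} → (no moves)
Bisimilarity quotient blocks:
  B0 = {s0, t0}
  B1 = {s1, t1}
  B2 = {s2, s3, t2, t3}
s0 ∈ B0, t0 ∈ B0 → same block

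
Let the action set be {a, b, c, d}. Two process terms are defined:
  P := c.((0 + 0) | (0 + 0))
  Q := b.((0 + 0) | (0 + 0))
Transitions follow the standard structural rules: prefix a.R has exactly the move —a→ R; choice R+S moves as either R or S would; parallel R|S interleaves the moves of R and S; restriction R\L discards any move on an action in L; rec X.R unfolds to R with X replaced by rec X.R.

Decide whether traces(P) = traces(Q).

trace-distinct — witness ⟨c⟩

Reachable graph of P (2 states):
  s0 = c.((0 + 0) | (0 + 0)) ⊢ —c→ s1
  s1 = (0 + 0) | (0 + 0) ⊢ stopped
Reachable graph of Q (2 states):
  t0 = b.((0 + 0) | (0 + 0)) ⊢ —b→ t1
  t1 = (0 + 0) | (0 + 0) ⊢ stopped
Executing c from P (initial set {s0}):
  after c @ step 1: {s1}
  P completes σ.
Executing c from Q (initial set {t0}):
  after c @ step 1: ∅  — Q cannot continue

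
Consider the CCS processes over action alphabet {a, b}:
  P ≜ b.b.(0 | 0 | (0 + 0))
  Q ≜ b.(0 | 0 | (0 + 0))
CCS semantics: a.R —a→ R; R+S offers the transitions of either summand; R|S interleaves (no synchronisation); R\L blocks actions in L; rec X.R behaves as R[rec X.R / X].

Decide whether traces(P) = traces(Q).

P's transition system — 3 states:
  m0 = b.b.(0 | 0 | (0 + 0)) → ··b··> m1
  m1 = b.(0 | 0 | (0 + 0)) → ··b··> m2
  m2 = 0 | 0 | (0 + 0) → stopped
Q's transition system — 2 states:
  n0 = b.(0 | 0 | (0 + 0)) → ··b··> n1
  n1 = 0 | 0 | (0 + 0) → stopped
Trace ⟨bb⟩ through P, begin at {m0}:
  [1] b ⇒ {m1}
  [2] b ⇒ {m2}
  P completes σ.
Trace ⟨bb⟩ through Q, begin at {n0}:
  [1] b ⇒ {n1}
  [2] b ⇒ no successor for Q

traces(P) ≠ traces(Q) — witness ⟨bb⟩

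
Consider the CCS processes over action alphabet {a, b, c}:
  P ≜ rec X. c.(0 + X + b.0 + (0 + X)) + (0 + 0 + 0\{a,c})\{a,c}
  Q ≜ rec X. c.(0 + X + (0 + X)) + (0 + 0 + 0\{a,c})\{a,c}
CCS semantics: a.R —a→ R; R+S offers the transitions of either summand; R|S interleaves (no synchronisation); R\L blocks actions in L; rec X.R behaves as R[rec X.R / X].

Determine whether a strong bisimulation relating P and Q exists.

Reachable graph of P (3 states):
  u0 = rec X. c.(0 + X + b.0 + (0 + X)) + (0 + 0 + 0\{a,c})\{a,c} → ··c··> u1
  u1 = 0 + (rec X. c.(0 + X + b.0 + (0 + X)) + (0 + 0 + 0\{a,c})\{a,c}) + b.0 + (0 + (rec X. c.(0 + X + b.0 + (0 + X)) + (0 + 0 + 0\{a,c})\{a,c})) → ··b··> u2, ··c··> u1
  u2 = 0 → ·
Reachable graph of Q (2 states):
  v0 = rec X. c.(0 + X + (0 + X)) + (0 + 0 + 0\{a,c})\{a,c} → ··c··> v1
  v1 = 0 + (rec X. c.(0 + X + (0 + X)) + (0 + 0 + 0\{a,c})\{a,c}) + (0 + (rec X. c.(0 + X + (0 + X)) + (0 + 0 + 0\{a,c})\{a,c})) → ··c··> v1
Coarsest stable partition (strong bisimilarity classes):
  B0 = {u0}
  B1 = {u1}
  B2 = {u2}
  B3 = {v0, v1}
u0 ∈ B0, v0 ∈ B3 → different blocks

P ≁ Q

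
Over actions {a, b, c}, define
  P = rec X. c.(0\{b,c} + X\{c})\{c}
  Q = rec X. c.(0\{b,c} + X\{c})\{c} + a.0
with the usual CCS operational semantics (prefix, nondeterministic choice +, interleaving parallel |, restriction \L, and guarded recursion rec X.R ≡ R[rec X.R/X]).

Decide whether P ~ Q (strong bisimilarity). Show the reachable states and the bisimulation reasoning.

LTS(P): 2 reachable states
  p0 = rec X. c.(0\{b,c} + X\{c})\{c} :: -c-> p1
  p1 = (0\{b,c} + (rec X. c.(0\{b,c} + X\{c})\{c})\{c})\{c} :: stopped
LTS(Q): 4 reachable states
  q0 = rec X. c.(0\{b,c} + X\{c})\{c} + a.0 :: -a-> q1, -c-> q2
  q1 = 0 :: stopped
  q2 = (0\{b,c} + (rec X. c.(0\{b,c} + X\{c})\{c} + a.0)\{c})\{c} :: -a-> q3
  q3 = 0\{c}\{c} :: stopped
Coarsest stable partition (strong bisimilarity classes):
  B0 = {p0}
  B1 = {p1, q1, q3}
  B2 = {q0}
  B3 = {q2}
p0 ∈ B0, q0 ∈ B2 → different blocks

NO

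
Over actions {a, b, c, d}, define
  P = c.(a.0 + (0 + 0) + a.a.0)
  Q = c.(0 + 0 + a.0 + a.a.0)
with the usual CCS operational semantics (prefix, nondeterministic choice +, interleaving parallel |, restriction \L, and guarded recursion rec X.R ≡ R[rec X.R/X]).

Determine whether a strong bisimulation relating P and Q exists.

LTS(P): 4 reachable states
  p0 = c.(a.0 + (0 + 0) + a.a.0) | ··c··> p1
  p1 = a.0 + (0 + 0) + a.a.0 | ··a··> p2, ··a··> p3
  p2 = 0 | stopped
  p3 = a.0 | ··a··> p2
LTS(Q): 4 reachable states
  q0 = c.(0 + 0 + a.0 + a.a.0) | ··c··> q1
  q1 = 0 + 0 + a.0 + a.a.0 | ··a··> q2, ··a··> q3
  q2 = 0 | stopped
  q3 = a.0 | ··a··> q2
Partition-refinement fixed point:
  B0 = {p0, q0}
  B1 = {p1, q1}
  B2 = {p2, q2}
  B3 = {p3, q3}
p0 ∈ B0, q0 ∈ B0 → same block

P ~ Q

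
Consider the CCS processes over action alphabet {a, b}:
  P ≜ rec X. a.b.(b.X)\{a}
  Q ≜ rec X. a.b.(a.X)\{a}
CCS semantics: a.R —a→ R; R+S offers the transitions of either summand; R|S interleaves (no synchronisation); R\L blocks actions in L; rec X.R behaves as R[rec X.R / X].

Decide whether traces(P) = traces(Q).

traces(P) ≠ traces(Q) — witness ⟨abb⟩

Reachable graph of P (4 states):
  p0 = rec X. a.b.(b.X)\{a} | =a=> p1
  p1 = b.(b.(rec X. a.b.(b.X)\{a}))\{a} | =b=> p2
  p2 = (b.(rec X. a.b.(b.X)\{a}))\{a} | =b=> p3
  p3 = (rec X. a.b.(b.X)\{a})\{a} | (no moves)
Reachable graph of Q (3 states):
  q0 = rec X. a.b.(a.X)\{a} | =a=> q1
  q1 = b.(a.(rec X. a.b.(a.X)\{a}))\{a} | =b=> q2
  q2 = (a.(rec X. a.b.(a.X)\{a}))\{a} | (no moves)
Trace ⟨abb⟩ through P, begin at {p0}:
  after a @ step 1: {p1}
  after b @ step 2: {p2}
  after b @ step 3: {p3}
  P completes σ.
Trace ⟨abb⟩ through Q, begin at {q0}:
  after a @ step 1: {q1}
  after b @ step 2: {q2}
  after b @ step 3: ∅  — Q cannot continue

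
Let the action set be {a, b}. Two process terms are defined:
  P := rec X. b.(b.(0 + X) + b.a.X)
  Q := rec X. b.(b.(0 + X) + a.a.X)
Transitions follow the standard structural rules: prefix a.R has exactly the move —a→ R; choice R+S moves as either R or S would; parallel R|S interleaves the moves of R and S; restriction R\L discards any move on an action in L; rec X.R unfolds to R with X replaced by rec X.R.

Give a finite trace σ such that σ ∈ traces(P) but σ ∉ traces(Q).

bba

P's transition system — 4 states:
  u0 = rec X. b.(b.(0 + X) + b.a.X) has moves -b-> u1
  u1 = b.(0 + (rec X. b.(b.(0 + X) + b.a.X))) + b.a.(rec X. b.(b.(0 + X) + b.a.X)) has moves -b-> u2, -b-> u3
  u2 = 0 + (rec X. b.(b.(0 + X) + b.a.X)) has moves -b-> u1
  u3 = a.(rec X. b.(b.(0 + X) + b.a.X)) has moves -a-> u0
Q's transition system — 4 states:
  v0 = rec X. b.(b.(0 + X) + a.a.X) has moves -b-> v1
  v1 = b.(0 + (rec X. b.(b.(0 + X) + a.a.X))) + a.a.(rec X. b.(b.(0 + X) + a.a.X)) has moves -a-> v2, -b-> v3
  v2 = a.(rec X. b.(b.(0 + X) + a.a.X)) has moves -a-> v0
  v3 = 0 + (rec X. b.(b.(0 + X) + a.a.X)) has moves -b-> v1
Run σ = ⟨bba⟩ on P: start {u0}
  step 1 (b): {u1}
  step 2 (b): {u2, u3}
  step 3 (a): {u0}
  — P admits the full trace.
Run σ = ⟨bba⟩ on Q: start {v0}
  step 1 (b): {v1}
  step 2 (b): {v3}
  step 3 (a): ∅  — Q cannot continue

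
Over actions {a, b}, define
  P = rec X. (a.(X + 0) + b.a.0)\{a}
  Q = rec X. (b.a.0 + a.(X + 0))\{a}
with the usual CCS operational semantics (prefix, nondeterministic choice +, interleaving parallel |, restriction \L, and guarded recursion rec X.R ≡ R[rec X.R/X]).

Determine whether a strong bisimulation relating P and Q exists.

bisimilar

P's transition system — 2 states:
  p0 = rec X. (a.(X + 0) + b.a.0)\{a} :: --b--▸ p1
  p1 = (a.0)\{a} :: (no moves)
Q's transition system — 2 states:
  q0 = rec X. (b.a.0 + a.(X + 0))\{a} :: --b--▸ q1
  q1 = (a.0)\{a} :: (no moves)
Coarsest stable partition (strong bisimilarity classes):
  B0 = {p0, q0}
  B1 = {p1, q1}
p0 ∈ B0, q0 ∈ B0 → same block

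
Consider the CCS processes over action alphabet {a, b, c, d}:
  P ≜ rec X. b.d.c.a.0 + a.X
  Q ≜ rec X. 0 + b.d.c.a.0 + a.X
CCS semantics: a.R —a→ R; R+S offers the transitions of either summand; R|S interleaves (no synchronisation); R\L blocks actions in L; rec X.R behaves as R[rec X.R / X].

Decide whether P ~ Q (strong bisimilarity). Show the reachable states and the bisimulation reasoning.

bisimilar

P's transition system — 5 states:
  m0 = rec X. b.d.c.a.0 + a.X :: —a→ m0, —b→ m1
  m1 = d.c.a.0 :: —d→ m2
  m2 = c.a.0 :: —c→ m3
  m3 = a.0 :: —a→ m4
  m4 = 0 :: (no moves)
Q's transition system — 5 states:
  n0 = rec X. 0 + b.d.c.a.0 + a.X :: —a→ n0, —b→ n1
  n1 = d.c.a.0 :: —d→ n2
  n2 = c.a.0 :: —c→ n3
  n3 = a.0 :: —a→ n4
  n4 = 0 :: (no moves)
Coarsest stable partition (strong bisimilarity classes):
  B0 = {m0, n0}
  B1 = {m1, n1}
  B2 = {m2, n2}
  B3 = {m3, n3}
  B4 = {m4, n4}
m0 ∈ B0, n0 ∈ B0 → same block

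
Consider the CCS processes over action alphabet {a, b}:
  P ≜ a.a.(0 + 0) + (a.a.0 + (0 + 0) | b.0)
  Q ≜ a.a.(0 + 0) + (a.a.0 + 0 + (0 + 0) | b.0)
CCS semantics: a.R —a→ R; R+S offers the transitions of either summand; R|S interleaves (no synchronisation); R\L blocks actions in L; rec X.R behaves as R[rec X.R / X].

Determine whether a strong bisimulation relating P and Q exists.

bisimilar

P's transition system — 6 states:
  p0 = a.a.(0 + 0) + (a.a.0 + (0 + 0) | b.0) ⊢ ··a··> p1, ··a··> p2, ··b··> p3
  p1 = a.(0 + 0) ⊢ ··a··> p4
  p2 = a.0 ⊢ ··a··> p5
  p3 = (0 + 0) | 0 ⊢ (no moves)
  p4 = 0 + 0 ⊢ (no moves)
  p5 = 0 ⊢ (no moves)
Q's transition system — 6 states:
  q0 = a.a.(0 + 0) + (a.a.0 + 0 + (0 + 0) | b.0) ⊢ ··a··> q1, ··a··> q2, ··b··> q3
  q1 = a.(0 + 0) ⊢ ··a··> q4
  q2 = a.0 ⊢ ··a··> q5
  q3 = (0 + 0) | 0 ⊢ (no moves)
  q4 = 0 + 0 ⊢ (no moves)
  q5 = 0 ⊢ (no moves)
Bisimilarity quotient blocks:
  B0 = {p0, q0}
  B1 = {p1, p2, q1, q2}
  B2 = {p3, p4, p5, q3, q4, q5}
p0 ∈ B0, q0 ∈ B0 → same block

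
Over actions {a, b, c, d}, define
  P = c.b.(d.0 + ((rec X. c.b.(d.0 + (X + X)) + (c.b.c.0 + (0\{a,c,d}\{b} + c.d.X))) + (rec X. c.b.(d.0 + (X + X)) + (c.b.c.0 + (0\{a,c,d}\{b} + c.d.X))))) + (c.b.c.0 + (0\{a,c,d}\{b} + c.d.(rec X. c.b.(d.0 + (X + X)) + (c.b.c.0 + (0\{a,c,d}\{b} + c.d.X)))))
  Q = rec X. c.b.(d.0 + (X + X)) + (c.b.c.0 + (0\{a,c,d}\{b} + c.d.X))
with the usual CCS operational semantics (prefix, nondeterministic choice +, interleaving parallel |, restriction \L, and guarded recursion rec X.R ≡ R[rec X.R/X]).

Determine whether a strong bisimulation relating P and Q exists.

bisimilar

LTS(P): 8 reachable states
  p0 = c.b.(d.0 + ((rec X. c.b.(d.0 + (X + X)) + (c.b.c.0 + (0\{a,c,d}\{b} + c.d.X))) + (rec X. c.b.(d.0 + (X + X)) + (c.b.c.0 + (0\{a,c,d}\{b} + c.d.X))))) + (c.b.c.0 + (0\{a,c,d}\{b} + c.d.(rec X. c.b.(d.0 + (X + X)) + (c.b.c.0 + (0\{a,c,d}\{b} + c.d.X))))) ⊢ -c-> p1, -c-> p2, -c-> p3
  p1 = b.(d.0 + ((rec X. c.b.(d.0 + (X + X)) + (c.b.c.0 + (0\{a,c,d}\{b} + c.d.X))) + (rec X. c.b.(d.0 + (X + X)) + (c.b.c.0 + (0\{a,c,d}\{b} + c.d.X))))) ⊢ -b-> p4
  p2 = b.c.0 ⊢ -b-> p5
  p3 = d.(rec X. c.b.(d.0 + (X + X)) + (c.b.c.0 + (0\{a,c,d}\{b} + c.d.X))) ⊢ -d-> p6
  p4 = d.0 + ((rec X. c.b.(d.0 + (X + X)) + (c.b.c.0 + (0\{a,c,d}\{b} + c.d.X))) + (rec X. c.b.(d.0 + (X + X)) + (c.b.c.0 + (0\{a,c,d}\{b} + c.d.X)))) ⊢ -c-> p1, -c-> p2, -c-> p3, -d-> p7
  p5 = c.0 ⊢ -c-> p7
  p6 = rec X. c.b.(d.0 + (X + X)) + (c.b.c.0 + (0\{a,c,d}\{b} + c.d.X)) ⊢ -c-> p1, -c-> p2, -c-> p3
  p7 = 0 ⊢ ·
LTS(Q): 7 reachable states
  q0 = rec X. c.b.(d.0 + (X + X)) + (c.b.c.0 + (0\{a,c,d}\{b} + c.d.X)) ⊢ -c-> q1, -c-> q2, -c-> q3
  q1 = b.(d.0 + ((rec X. c.b.(d.0 + (X + X)) + (c.b.c.0 + (0\{a,c,d}\{b} + c.d.X))) + (rec X. c.b.(d.0 + (X + X)) + (c.b.c.0 + (0\{a,c,d}\{b} + c.d.X))))) ⊢ -b-> q4
  q2 = b.c.0 ⊢ -b-> q5
  q3 = d.(rec X. c.b.(d.0 + (X + X)) + (c.b.c.0 + (0\{a,c,d}\{b} + c.d.X))) ⊢ -d-> q0
  q4 = d.0 + ((rec X. c.b.(d.0 + (X + X)) + (c.b.c.0 + (0\{a,c,d}\{b} + c.d.X))) + (rec X. c.b.(d.0 + (X + X)) + (c.b.c.0 + (0\{a,c,d}\{b} + c.d.X)))) ⊢ -c-> q1, -c-> q2, -c-> q3, -d-> q6
  q5 = c.0 ⊢ -c-> q6
  q6 = 0 ⊢ ·
Coarsest stable partition (strong bisimilarity classes):
  B0 = {p0, p6, q0}
  B1 = {p1, q1}
  B2 = {p4, q4}
  B3 = {p3, q3}
  B4 = {p2, q2}
  B5 = {p5, q5}
  B6 = {p7, q6}
p0 ∈ B0, q0 ∈ B0 → same block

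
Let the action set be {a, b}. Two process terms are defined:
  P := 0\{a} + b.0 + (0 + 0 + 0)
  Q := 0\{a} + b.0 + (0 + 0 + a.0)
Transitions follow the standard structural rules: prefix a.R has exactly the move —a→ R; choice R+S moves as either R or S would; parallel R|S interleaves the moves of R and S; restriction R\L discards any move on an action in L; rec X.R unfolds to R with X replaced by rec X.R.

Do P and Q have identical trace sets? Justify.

Reachable graph of P (2 states):
  s0 = 0\{a} + b.0 + (0 + 0 + 0) :: —b→ s1
  s1 = 0 :: (no moves)
Reachable graph of Q (2 states):
  t0 = 0\{a} + b.0 + (0 + 0 + a.0) :: —a→ t1, —b→ t1
  t1 = 0 :: (no moves)
Trace ⟨a⟩ through Q, begin at {t0}:
  [1] a ⇒ {t1}
  — Q admits the full trace.
Trace ⟨a⟩ through P, begin at {s0}:
  [1] a ⇒ ∅  — P cannot continue

trace-distinct — witness ⟨a⟩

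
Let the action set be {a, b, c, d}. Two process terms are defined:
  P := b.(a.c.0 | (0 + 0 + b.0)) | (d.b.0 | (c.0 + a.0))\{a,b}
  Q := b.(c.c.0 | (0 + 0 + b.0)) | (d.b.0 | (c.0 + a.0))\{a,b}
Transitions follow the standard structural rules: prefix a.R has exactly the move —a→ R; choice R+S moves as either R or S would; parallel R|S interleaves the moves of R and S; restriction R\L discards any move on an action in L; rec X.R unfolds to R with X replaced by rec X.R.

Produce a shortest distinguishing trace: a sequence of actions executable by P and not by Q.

ba

Reachable graph of P (28 states):
  u0 = b.(a.c.0 | (0 + 0 + b.0)) | (d.b.0 | (c.0 + a.0))\{a,b} has moves —b→ u1, —c→ u2, —d→ u3
  u1 = a.c.0 | (0 + 0 + b.0) | (d.b.0 | (c.0 + a.0))\{a,b} has moves —a→ u4, —b→ u5, —c→ u6, —d→ u7
  u2 = b.(a.c.0 | (0 + 0 + b.0)) | (d.b.0 | 0)\{a,b} has moves —b→ u6, —d→ u8
  u3 = b.(a.c.0 | (0 + 0 + b.0)) | (b.0 | (c.0 + a.0))\{a,b} has moves —b→ u7, —c→ u8
  u4 = c.0 | (0 + 0 + b.0) | (d.b.0 | (c.0 + a.0))\{a,b} has moves —b→ u9, —c→ u10, —c→ u11, —d→ u12
  u5 = a.c.0 | 0 | (d.b.0 | (c.0 + a.0))\{a,b} has moves —a→ u9, —c→ u13, —d→ u14
  u6 = a.c.0 | (0 + 0 + b.0) | (d.b.0 | 0)\{a,b} has moves —a→ u11, —b→ u13, —d→ u15
  u7 = a.c.0 | (0 + 0 + b.0) | (b.0 | (c.0 + a.0))\{a,b} has moves —a→ u12, —b→ u14, —c→ u15
  u8 = b.(a.c.0 | (0 + 0 + b.0)) | (b.0 | 0)\{a,b} has moves —b→ u15
  u9 = c.0 | 0 | (d.b.0 | (c.0 + a.0))\{a,b} has moves —c→ u16, —c→ u17, —d→ u18
  u10 = 0 | (0 + 0 + b.0) | (d.b.0 | (c.0 + a.0))\{a,b} has moves —b→ u16, —c→ u19, —d→ u20
  u11 = c.0 | (0 + 0 + b.0) | (d.b.0 | 0)\{a,b} has moves —b→ u17, —c→ u19, —d→ u21
  u12 = c.0 | (0 + 0 + b.0) | (b.0 | (c.0 + a.0))\{a,b} has moves —b→ u18, —c→ u20, —c→ u21
  u13 = a.c.0 | 0 | (d.b.0 | 0)\{a,b} has moves —a→ u17, —d→ u22
  u14 = a.c.0 | 0 | (b.0 | (c.0 + a.0))\{a,b} has moves —a→ u18, —c→ u22
  u15 = a.c.0 | (0 + 0 + b.0) | (b.0 | 0)\{a,b} has moves —a→ u21, —b→ u22
  u16 = 0 | 0 | (d.b.0 | (c.0 + a.0))\{a,b} has moves —c→ u23, —d→ u24
  u17 = c.0 | 0 | (d.b.0 | 0)\{a,b} has moves —c→ u23, —d→ u25
  u18 = c.0 | 0 | (b.0 | (c.0 + a.0))\{a,b} has moves —c→ u24, —c→ u25
  u19 = 0 | (0 + 0 + b.0) | (d.b.0 | 0)\{a,b} has moves —b→ u23, —d→ u26
  u20 = 0 | (0 + 0 + b.0) | (b.0 | (c.0 + a.0))\{a,b} has moves —b→ u24, —c→ u26
  u21 = c.0 | (0 + 0 + b.0) | (b.0 | 0)\{a,b} has moves —b→ u25, —c→ u26
  u22 = a.c.0 | 0 | (b.0 | 0)\{a,b} has moves —a→ u25
  u23 = 0 | 0 | (d.b.0 | 0)\{a,b} has moves —d→ u27
  u24 = 0 | 0 | (b.0 | (c.0 + a.0))\{a,b} has moves —c→ u27
  u25 = c.0 | 0 | (b.0 | 0)\{a,b} has moves —c→ u27
  u26 = 0 | (0 + 0 + b.0) | (b.0 | 0)\{a,b} has moves —b→ u27
  u27 = 0 | 0 | (b.0 | 0)\{a,b} has moves (no moves)
Reachable graph of Q (28 states):
  v0 = b.(c.c.0 | (0 + 0 + b.0)) | (d.b.0 | (c.0 + a.0))\{a,b} has moves —b→ v1, —c→ v2, —d→ v3
  v1 = c.c.0 | (0 + 0 + b.0) | (d.b.0 | (c.0 + a.0))\{a,b} has moves —b→ v4, —c→ v5, —c→ v6, —d→ v7
  v2 = b.(c.c.0 | (0 + 0 + b.0)) | (d.b.0 | 0)\{a,b} has moves —b→ v6, —d→ v8
  v3 = b.(c.c.0 | (0 + 0 + b.0)) | (b.0 | (c.0 + a.0))\{a,b} has moves —b→ v7, —c→ v8
  v4 = c.c.0 | 0 | (d.b.0 | (c.0 + a.0))\{a,b} has moves —c→ v10, —c→ v9, —d→ v11
  v5 = c.0 | (0 + 0 + b.0) | (d.b.0 | (c.0 + a.0))\{a,b} has moves —b→ v9, —c→ v12, —c→ v13, —d→ v14
  v6 = c.c.0 | (0 + 0 + b.0) | (d.b.0 | 0)\{a,b} has moves —b→ v10, —c→ v13, —d→ v15
  v7 = c.c.0 | (0 + 0 + b.0) | (b.0 | (c.0 + a.0))\{a,b} has moves —b→ v11, —c→ v14, —c→ v15
  v8 = b.(c.c.0 | (0 + 0 + b.0)) | (b.0 | 0)\{a,b} has moves —b→ v15
  v9 = c.0 | 0 | (d.b.0 | (c.0 + a.0))\{a,b} has moves —c→ v16, —c→ v17, —d→ v18
  v10 = c.c.0 | 0 | (d.b.0 | 0)\{a,b} has moves —c→ v17, —d→ v19
  v11 = c.c.0 | 0 | (b.0 | (c.0 + a.0))\{a,b} has moves —c→ v18, —c→ v19
  v12 = 0 | (0 + 0 + b.0) | (d.b.0 | (c.0 + a.0))\{a,b} has moves —b→ v16, —c→ v20, —d→ v21
  v13 = c.0 | (0 + 0 + b.0) | (d.b.0 | 0)\{a,b} has moves —b→ v17, —c→ v20, —d→ v22
  v14 = c.0 | (0 + 0 + b.0) | (b.0 | (c.0 + a.0))\{a,b} has moves —b→ v18, —c→ v21, —c→ v22
  v15 = c.c.0 | (0 + 0 + b.0) | (b.0 | 0)\{a,b} has moves —b→ v19, —c→ v22
  v16 = 0 | 0 | (d.b.0 | (c.0 + a.0))\{a,b} has moves —c→ v23, —d→ v24
  v17 = c.0 | 0 | (d.b.0 | 0)\{a,b} has moves —c→ v23, —d→ v25
  v18 = c.0 | 0 | (b.0 | (c.0 + a.0))\{a,b} has moves —c→ v24, —c→ v25
  v19 = c.c.0 | 0 | (b.0 | 0)\{a,b} has moves —c→ v25
  v20 = 0 | (0 + 0 + b.0) | (d.b.0 | 0)\{a,b} has moves —b→ v23, —d→ v26
  v21 = 0 | (0 + 0 + b.0) | (b.0 | (c.0 + a.0))\{a,b} has moves —b→ v24, —c→ v26
  v22 = c.0 | (0 + 0 + b.0) | (b.0 | 0)\{a,b} has moves —b→ v25, —c→ v26
  v23 = 0 | 0 | (d.b.0 | 0)\{a,b} has moves —d→ v27
  v24 = 0 | 0 | (b.0 | (c.0 + a.0))\{a,b} has moves —c→ v27
  v25 = c.0 | 0 | (b.0 | 0)\{a,b} has moves —c→ v27
  v26 = 0 | (0 + 0 + b.0) | (b.0 | 0)\{a,b} has moves —b→ v27
  v27 = 0 | 0 | (b.0 | 0)\{a,b} has moves (no moves)
Trace ⟨ba⟩ through P, begin at {u0}:
  step 1 (b): {u1}
  step 2 (a): {u4}
  ✓ P
Trace ⟨ba⟩ through Q, begin at {v0}:
  step 1 (b): {v1}
  step 2 (a): ∅  — Q cannot continue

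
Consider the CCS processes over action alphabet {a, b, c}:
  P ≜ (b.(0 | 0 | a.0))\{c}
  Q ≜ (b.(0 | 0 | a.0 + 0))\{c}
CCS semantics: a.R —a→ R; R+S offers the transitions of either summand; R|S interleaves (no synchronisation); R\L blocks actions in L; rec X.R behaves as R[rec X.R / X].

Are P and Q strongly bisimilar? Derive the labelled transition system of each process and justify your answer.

bisimilar

LTS(P): 3 reachable states
  m0 = (b.(0 | 0 | a.0))\{c} :: -b-> m1
  m1 = (0 | 0 | a.0)\{c} :: -a-> m2
  m2 = (0 | 0 | 0)\{c} :: (no moves)
LTS(Q): 3 reachable states
  n0 = (b.(0 | 0 | a.0 + 0))\{c} :: -b-> n1
  n1 = (0 | 0 | a.0 + 0)\{c} :: -a-> n2
  n2 = (0 | 0 | 0)\{c} :: (no moves)
Partition-refinement fixed point:
  B0 = {m0, n0}
  B1 = {m1, n1}
  B2 = {m2, n2}
m0 ∈ B0, n0 ∈ B0 → same block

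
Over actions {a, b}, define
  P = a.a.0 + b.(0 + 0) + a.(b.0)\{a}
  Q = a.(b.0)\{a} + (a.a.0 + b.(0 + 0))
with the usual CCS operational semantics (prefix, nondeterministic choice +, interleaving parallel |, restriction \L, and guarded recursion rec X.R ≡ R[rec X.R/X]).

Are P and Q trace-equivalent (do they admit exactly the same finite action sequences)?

Reachable graph of P (6 states):
  s0 = a.a.0 + b.(0 + 0) + a.(b.0)\{a} → --a--▸ s1, --a--▸ s2, --b--▸ s3
  s1 = (b.0)\{a} → --b--▸ s4
  s2 = a.0 → --a--▸ s5
  s3 = 0 + 0 → stopped
  s4 = 0\{a} → stopped
  s5 = 0 → stopped
Reachable graph of Q (6 states):
  t0 = a.(b.0)\{a} + (a.a.0 + b.(0 + 0)) → --a--▸ t1, --a--▸ t2, --b--▸ t3
  t1 = (b.0)\{a} → --b--▸ t4
  t2 = a.0 → --a--▸ t5
  t3 = 0 + 0 → stopped
  t4 = 0\{a} → stopped
  t5 = 0 → stopped
Partition-refinement fixed point:
  B0 = {s0, t0}
  B1 = {s3, s4, s5, t3, t4, t5}
  B2 = {s1, t1}
  B3 = {s2, t2}
s0 ∈ B0, t0 ∈ B0 → same block
Bisimilar ⇒ trace-equivalent.

traces(P) = traces(Q)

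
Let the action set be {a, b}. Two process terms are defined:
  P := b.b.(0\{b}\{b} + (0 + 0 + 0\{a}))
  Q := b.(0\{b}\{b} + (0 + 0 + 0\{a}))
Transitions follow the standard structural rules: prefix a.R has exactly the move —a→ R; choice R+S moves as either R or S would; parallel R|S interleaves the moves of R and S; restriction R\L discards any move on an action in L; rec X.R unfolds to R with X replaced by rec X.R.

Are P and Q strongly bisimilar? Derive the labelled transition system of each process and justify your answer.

P's transition system — 3 states:
  u0 = b.b.(0\{b}\{b} + (0 + 0 + 0\{a})) → --b--▸ u1
  u1 = b.(0\{b}\{b} + (0 + 0 + 0\{a})) → --b--▸ u2
  u2 = 0\{b}\{b} + (0 + 0 + 0\{a}) → deadlocked
Q's transition system — 2 states:
  v0 = b.(0\{b}\{b} + (0 + 0 + 0\{a})) → --b--▸ v1
  v1 = 0\{b}\{b} + (0 + 0 + 0\{a}) → deadlocked
Partition-refinement fixed point:
  B0 = {u0}
  B1 = {u1, v0}
  B2 = {u2, v1}
u0 ∈ B0, v0 ∈ B1 → different blocks

NO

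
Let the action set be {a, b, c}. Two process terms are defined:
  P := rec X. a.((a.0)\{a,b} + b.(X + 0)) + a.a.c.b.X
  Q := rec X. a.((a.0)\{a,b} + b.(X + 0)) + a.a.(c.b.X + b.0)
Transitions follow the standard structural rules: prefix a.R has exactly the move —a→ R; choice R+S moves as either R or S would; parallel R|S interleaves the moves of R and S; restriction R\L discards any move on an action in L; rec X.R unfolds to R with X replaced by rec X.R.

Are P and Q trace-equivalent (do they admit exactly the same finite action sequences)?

P's transition system — 6 states:
  p0 = rec X. a.((a.0)\{a,b} + b.(X + 0)) + a.a.c.b.X :: =a=> p1, =a=> p2
  p1 = (a.0)\{a,b} + b.((rec X. a.((a.0)\{a,b} + b.(X + 0)) + a.a.c.b.X) + 0) :: =b=> p3
  p2 = a.c.b.(rec X. a.((a.0)\{a,b} + b.(X + 0)) + a.a.c.b.X) :: =a=> p4
  p3 = (rec X. a.((a.0)\{a,b} + b.(X + 0)) + a.a.c.b.X) + 0 :: =a=> p1, =a=> p2
  p4 = c.b.(rec X. a.((a.0)\{a,b} + b.(X + 0)) + a.a.c.b.X) :: =c=> p5
  p5 = b.(rec X. a.((a.0)\{a,b} + b.(X + 0)) + a.a.c.b.X) :: =b=> p0
Q's transition system — 7 states:
  q0 = rec X. a.((a.0)\{a,b} + b.(X + 0)) + a.a.(c.b.X + b.0) :: =a=> q1, =a=> q2
  q1 = (a.0)\{a,b} + b.((rec X. a.((a.0)\{a,b} + b.(X + 0)) + a.a.(c.b.X + b.0)) + 0) :: =b=> q3
  q2 = a.(c.b.(rec X. a.((a.0)\{a,b} + b.(X + 0)) + a.a.(c.b.X + b.0)) + b.0) :: =a=> q4
  q3 = (rec X. a.((a.0)\{a,b} + b.(X + 0)) + a.a.(c.b.X + b.0)) + 0 :: =a=> q1, =a=> q2
  q4 = c.b.(rec X. a.((a.0)\{a,b} + b.(X + 0)) + a.a.(c.b.X + b.0)) + b.0 :: =b=> q5, =c=> q6
  q5 = 0 :: ∅
  q6 = b.(rec X. a.((a.0)\{a,b} + b.(X + 0)) + a.a.(c.b.X + b.0)) :: =b=> q0
Trace ⟨aab⟩ through Q, begin at {q0}:
  after a @ step 1: {q1, q2}
  after a @ step 2: {q4}
  after b @ step 3: {q5}
  Q completes σ.
Trace ⟨aab⟩ through P, begin at {p0}:
  after a @ step 1: {p1, p2}
  after a @ step 2: {p4}
  after b @ step 3: ∅ (P stuck)

traces(P) ≠ traces(Q) — witness ⟨aab⟩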